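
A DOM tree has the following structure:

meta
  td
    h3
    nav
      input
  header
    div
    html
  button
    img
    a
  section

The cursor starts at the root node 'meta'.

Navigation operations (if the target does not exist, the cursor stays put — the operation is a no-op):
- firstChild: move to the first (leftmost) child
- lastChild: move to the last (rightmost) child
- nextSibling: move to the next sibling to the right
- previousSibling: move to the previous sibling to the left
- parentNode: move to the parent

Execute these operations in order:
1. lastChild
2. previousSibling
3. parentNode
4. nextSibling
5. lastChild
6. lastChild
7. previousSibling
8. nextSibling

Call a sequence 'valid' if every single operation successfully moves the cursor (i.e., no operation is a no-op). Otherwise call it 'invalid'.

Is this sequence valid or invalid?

Answer: invalid

Derivation:
After 1 (lastChild): section
After 2 (previousSibling): button
After 3 (parentNode): meta
After 4 (nextSibling): meta (no-op, stayed)
After 5 (lastChild): section
After 6 (lastChild): section (no-op, stayed)
After 7 (previousSibling): button
After 8 (nextSibling): section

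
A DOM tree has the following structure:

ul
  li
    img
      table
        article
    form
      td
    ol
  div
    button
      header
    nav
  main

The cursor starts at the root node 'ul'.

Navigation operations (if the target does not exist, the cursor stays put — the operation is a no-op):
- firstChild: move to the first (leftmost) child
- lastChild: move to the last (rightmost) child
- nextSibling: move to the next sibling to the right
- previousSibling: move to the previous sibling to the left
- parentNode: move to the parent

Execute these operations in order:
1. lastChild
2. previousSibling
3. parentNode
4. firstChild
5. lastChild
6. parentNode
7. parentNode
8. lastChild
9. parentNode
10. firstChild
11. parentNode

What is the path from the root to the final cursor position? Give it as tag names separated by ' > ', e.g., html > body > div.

Answer: ul

Derivation:
After 1 (lastChild): main
After 2 (previousSibling): div
After 3 (parentNode): ul
After 4 (firstChild): li
After 5 (lastChild): ol
After 6 (parentNode): li
After 7 (parentNode): ul
After 8 (lastChild): main
After 9 (parentNode): ul
After 10 (firstChild): li
After 11 (parentNode): ul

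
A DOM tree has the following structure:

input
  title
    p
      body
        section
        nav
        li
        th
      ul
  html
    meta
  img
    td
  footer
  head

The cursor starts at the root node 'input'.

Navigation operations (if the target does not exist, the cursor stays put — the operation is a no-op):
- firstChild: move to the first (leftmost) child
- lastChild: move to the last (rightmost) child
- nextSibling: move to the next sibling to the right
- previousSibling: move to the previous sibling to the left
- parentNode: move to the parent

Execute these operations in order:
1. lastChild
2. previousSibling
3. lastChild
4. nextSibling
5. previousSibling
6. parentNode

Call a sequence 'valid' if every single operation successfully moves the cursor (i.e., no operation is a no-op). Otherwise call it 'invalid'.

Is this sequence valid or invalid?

Answer: invalid

Derivation:
After 1 (lastChild): head
After 2 (previousSibling): footer
After 3 (lastChild): footer (no-op, stayed)
After 4 (nextSibling): head
After 5 (previousSibling): footer
After 6 (parentNode): input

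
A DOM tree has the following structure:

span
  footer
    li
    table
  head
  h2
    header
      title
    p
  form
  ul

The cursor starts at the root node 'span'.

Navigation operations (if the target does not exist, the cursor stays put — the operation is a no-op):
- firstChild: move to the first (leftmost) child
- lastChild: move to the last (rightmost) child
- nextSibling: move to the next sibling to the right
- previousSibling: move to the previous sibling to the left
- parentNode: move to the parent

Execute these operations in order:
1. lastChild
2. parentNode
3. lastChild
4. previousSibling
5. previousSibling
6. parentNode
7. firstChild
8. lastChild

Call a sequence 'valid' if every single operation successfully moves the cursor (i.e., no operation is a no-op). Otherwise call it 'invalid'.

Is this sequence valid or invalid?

Answer: valid

Derivation:
After 1 (lastChild): ul
After 2 (parentNode): span
After 3 (lastChild): ul
After 4 (previousSibling): form
After 5 (previousSibling): h2
After 6 (parentNode): span
After 7 (firstChild): footer
After 8 (lastChild): table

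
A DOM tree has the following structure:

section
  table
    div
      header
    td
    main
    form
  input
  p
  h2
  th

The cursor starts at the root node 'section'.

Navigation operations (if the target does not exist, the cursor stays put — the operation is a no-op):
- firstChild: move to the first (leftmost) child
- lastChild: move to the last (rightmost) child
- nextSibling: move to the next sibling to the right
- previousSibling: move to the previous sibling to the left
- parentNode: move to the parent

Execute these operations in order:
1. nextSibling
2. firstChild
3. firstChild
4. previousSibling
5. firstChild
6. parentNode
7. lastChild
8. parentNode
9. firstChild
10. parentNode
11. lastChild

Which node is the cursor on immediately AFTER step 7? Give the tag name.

After 1 (nextSibling): section (no-op, stayed)
After 2 (firstChild): table
After 3 (firstChild): div
After 4 (previousSibling): div (no-op, stayed)
After 5 (firstChild): header
After 6 (parentNode): div
After 7 (lastChild): header

Answer: header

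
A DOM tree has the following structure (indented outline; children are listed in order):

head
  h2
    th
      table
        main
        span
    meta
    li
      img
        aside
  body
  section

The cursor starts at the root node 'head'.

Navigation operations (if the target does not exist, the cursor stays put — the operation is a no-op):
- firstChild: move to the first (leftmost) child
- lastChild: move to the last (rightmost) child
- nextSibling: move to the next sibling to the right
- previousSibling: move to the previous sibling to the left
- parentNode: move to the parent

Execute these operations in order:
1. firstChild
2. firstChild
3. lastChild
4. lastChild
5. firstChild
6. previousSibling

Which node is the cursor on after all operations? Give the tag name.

After 1 (firstChild): h2
After 2 (firstChild): th
After 3 (lastChild): table
After 4 (lastChild): span
After 5 (firstChild): span (no-op, stayed)
After 6 (previousSibling): main

Answer: main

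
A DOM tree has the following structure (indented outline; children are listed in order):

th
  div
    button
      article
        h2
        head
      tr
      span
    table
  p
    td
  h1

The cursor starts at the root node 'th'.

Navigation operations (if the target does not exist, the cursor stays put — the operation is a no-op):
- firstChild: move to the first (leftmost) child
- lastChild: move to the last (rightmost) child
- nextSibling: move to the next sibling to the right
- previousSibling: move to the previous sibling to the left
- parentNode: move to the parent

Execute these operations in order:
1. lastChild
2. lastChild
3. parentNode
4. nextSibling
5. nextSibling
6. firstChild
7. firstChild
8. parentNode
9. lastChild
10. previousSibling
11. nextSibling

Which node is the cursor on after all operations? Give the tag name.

Answer: table

Derivation:
After 1 (lastChild): h1
After 2 (lastChild): h1 (no-op, stayed)
After 3 (parentNode): th
After 4 (nextSibling): th (no-op, stayed)
After 5 (nextSibling): th (no-op, stayed)
After 6 (firstChild): div
After 7 (firstChild): button
After 8 (parentNode): div
After 9 (lastChild): table
After 10 (previousSibling): button
After 11 (nextSibling): table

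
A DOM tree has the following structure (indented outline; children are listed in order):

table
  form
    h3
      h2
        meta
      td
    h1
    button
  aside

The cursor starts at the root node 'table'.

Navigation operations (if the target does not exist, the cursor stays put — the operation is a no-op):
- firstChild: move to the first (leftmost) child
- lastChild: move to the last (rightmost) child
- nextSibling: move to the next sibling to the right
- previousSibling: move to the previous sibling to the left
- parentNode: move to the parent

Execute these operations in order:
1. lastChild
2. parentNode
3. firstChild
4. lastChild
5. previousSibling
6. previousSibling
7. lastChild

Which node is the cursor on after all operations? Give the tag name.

Answer: td

Derivation:
After 1 (lastChild): aside
After 2 (parentNode): table
After 3 (firstChild): form
After 4 (lastChild): button
After 5 (previousSibling): h1
After 6 (previousSibling): h3
After 7 (lastChild): td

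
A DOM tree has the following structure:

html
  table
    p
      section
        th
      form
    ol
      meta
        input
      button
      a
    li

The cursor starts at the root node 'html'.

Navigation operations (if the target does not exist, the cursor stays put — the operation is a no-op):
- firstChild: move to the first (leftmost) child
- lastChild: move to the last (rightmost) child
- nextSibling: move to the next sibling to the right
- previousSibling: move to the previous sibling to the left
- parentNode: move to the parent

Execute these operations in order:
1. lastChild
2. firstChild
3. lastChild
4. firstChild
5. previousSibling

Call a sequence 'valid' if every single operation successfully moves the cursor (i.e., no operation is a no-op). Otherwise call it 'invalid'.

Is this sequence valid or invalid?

After 1 (lastChild): table
After 2 (firstChild): p
After 3 (lastChild): form
After 4 (firstChild): form (no-op, stayed)
After 5 (previousSibling): section

Answer: invalid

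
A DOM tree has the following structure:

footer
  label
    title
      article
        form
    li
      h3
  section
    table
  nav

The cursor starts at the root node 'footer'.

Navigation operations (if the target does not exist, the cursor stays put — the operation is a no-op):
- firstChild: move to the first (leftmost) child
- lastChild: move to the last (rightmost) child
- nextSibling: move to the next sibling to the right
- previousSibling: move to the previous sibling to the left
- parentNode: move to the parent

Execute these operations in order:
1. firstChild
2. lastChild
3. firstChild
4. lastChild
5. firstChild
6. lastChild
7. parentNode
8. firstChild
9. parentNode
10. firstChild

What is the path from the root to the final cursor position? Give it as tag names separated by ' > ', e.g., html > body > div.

After 1 (firstChild): label
After 2 (lastChild): li
After 3 (firstChild): h3
After 4 (lastChild): h3 (no-op, stayed)
After 5 (firstChild): h3 (no-op, stayed)
After 6 (lastChild): h3 (no-op, stayed)
After 7 (parentNode): li
After 8 (firstChild): h3
After 9 (parentNode): li
After 10 (firstChild): h3

Answer: footer > label > li > h3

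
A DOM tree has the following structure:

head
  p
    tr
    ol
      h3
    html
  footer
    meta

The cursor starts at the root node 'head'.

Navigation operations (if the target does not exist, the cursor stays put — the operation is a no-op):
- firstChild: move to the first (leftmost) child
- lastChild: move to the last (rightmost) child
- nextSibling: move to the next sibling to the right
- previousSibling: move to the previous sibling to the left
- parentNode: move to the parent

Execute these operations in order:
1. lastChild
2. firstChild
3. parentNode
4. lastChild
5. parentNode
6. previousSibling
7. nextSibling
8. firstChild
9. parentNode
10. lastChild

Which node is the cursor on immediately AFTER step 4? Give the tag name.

Answer: meta

Derivation:
After 1 (lastChild): footer
After 2 (firstChild): meta
After 3 (parentNode): footer
After 4 (lastChild): meta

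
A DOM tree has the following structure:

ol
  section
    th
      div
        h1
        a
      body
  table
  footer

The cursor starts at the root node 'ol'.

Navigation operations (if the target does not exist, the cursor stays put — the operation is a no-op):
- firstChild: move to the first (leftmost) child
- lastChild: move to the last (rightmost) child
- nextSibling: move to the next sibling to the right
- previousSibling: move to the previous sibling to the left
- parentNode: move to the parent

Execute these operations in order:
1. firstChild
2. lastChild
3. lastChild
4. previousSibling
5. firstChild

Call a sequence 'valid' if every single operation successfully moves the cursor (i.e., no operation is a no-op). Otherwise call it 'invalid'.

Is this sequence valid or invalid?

Answer: valid

Derivation:
After 1 (firstChild): section
After 2 (lastChild): th
After 3 (lastChild): body
After 4 (previousSibling): div
After 5 (firstChild): h1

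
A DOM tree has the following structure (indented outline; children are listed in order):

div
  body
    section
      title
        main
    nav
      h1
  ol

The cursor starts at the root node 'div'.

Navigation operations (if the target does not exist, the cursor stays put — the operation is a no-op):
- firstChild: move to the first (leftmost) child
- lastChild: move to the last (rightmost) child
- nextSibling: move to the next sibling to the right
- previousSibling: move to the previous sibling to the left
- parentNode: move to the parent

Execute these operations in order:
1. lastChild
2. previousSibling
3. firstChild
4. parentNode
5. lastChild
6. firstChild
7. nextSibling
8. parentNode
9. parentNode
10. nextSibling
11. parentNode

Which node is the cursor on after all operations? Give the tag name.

Answer: div

Derivation:
After 1 (lastChild): ol
After 2 (previousSibling): body
After 3 (firstChild): section
After 4 (parentNode): body
After 5 (lastChild): nav
After 6 (firstChild): h1
After 7 (nextSibling): h1 (no-op, stayed)
After 8 (parentNode): nav
After 9 (parentNode): body
After 10 (nextSibling): ol
After 11 (parentNode): div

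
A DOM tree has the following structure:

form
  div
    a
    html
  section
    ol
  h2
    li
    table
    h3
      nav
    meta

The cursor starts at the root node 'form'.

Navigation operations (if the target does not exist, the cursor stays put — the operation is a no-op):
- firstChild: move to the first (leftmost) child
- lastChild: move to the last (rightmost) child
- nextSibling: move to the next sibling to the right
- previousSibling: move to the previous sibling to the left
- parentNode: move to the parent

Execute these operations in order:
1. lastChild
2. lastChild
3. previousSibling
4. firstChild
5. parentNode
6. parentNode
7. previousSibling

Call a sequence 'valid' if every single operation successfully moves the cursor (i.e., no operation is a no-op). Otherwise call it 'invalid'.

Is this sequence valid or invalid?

After 1 (lastChild): h2
After 2 (lastChild): meta
After 3 (previousSibling): h3
After 4 (firstChild): nav
After 5 (parentNode): h3
After 6 (parentNode): h2
After 7 (previousSibling): section

Answer: valid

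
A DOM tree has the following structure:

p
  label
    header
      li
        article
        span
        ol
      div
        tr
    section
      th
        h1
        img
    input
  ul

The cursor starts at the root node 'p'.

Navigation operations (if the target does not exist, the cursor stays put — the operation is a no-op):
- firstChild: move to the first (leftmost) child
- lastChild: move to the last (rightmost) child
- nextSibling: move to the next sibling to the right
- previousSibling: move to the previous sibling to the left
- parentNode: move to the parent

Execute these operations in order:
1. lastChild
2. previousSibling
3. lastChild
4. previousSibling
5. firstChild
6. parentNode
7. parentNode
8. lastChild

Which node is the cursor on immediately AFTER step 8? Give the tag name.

Answer: input

Derivation:
After 1 (lastChild): ul
After 2 (previousSibling): label
After 3 (lastChild): input
After 4 (previousSibling): section
After 5 (firstChild): th
After 6 (parentNode): section
After 7 (parentNode): label
After 8 (lastChild): input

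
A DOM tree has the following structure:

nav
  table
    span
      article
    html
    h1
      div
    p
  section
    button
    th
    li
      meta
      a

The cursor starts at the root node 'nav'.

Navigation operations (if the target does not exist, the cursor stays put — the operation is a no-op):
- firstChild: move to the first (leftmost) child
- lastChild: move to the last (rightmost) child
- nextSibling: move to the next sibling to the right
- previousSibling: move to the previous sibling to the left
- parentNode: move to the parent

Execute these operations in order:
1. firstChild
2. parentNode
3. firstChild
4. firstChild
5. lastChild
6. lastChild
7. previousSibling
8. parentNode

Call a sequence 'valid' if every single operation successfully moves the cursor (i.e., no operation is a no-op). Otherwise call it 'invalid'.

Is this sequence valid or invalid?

Answer: invalid

Derivation:
After 1 (firstChild): table
After 2 (parentNode): nav
After 3 (firstChild): table
After 4 (firstChild): span
After 5 (lastChild): article
After 6 (lastChild): article (no-op, stayed)
After 7 (previousSibling): article (no-op, stayed)
After 8 (parentNode): span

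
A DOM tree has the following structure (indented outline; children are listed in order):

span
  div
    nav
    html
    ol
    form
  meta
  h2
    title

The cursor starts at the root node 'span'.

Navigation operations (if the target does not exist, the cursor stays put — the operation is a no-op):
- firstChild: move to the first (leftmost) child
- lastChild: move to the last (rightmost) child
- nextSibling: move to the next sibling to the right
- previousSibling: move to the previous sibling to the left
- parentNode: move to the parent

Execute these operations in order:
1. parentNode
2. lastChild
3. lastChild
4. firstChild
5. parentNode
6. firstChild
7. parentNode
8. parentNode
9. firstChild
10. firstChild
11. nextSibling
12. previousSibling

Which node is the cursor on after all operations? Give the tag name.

Answer: nav

Derivation:
After 1 (parentNode): span (no-op, stayed)
After 2 (lastChild): h2
After 3 (lastChild): title
After 4 (firstChild): title (no-op, stayed)
After 5 (parentNode): h2
After 6 (firstChild): title
After 7 (parentNode): h2
After 8 (parentNode): span
After 9 (firstChild): div
After 10 (firstChild): nav
After 11 (nextSibling): html
After 12 (previousSibling): nav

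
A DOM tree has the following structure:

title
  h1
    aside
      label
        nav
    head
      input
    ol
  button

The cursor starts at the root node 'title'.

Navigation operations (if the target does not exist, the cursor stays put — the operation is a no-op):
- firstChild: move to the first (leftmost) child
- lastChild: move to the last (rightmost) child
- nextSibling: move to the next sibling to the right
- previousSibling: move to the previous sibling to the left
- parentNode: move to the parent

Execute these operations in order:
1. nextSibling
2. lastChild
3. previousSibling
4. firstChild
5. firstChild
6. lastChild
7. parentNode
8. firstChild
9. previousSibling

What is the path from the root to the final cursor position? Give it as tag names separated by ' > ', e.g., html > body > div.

After 1 (nextSibling): title (no-op, stayed)
After 2 (lastChild): button
After 3 (previousSibling): h1
After 4 (firstChild): aside
After 5 (firstChild): label
After 6 (lastChild): nav
After 7 (parentNode): label
After 8 (firstChild): nav
After 9 (previousSibling): nav (no-op, stayed)

Answer: title > h1 > aside > label > nav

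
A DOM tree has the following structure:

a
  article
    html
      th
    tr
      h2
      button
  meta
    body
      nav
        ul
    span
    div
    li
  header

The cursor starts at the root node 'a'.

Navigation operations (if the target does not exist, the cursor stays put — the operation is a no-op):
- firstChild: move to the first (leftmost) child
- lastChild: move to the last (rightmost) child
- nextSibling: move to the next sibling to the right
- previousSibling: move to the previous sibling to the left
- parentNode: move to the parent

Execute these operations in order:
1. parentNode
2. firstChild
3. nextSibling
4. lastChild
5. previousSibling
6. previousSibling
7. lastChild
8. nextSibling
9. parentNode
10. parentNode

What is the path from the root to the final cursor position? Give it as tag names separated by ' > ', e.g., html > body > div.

Answer: a

Derivation:
After 1 (parentNode): a (no-op, stayed)
After 2 (firstChild): article
After 3 (nextSibling): meta
After 4 (lastChild): li
After 5 (previousSibling): div
After 6 (previousSibling): span
After 7 (lastChild): span (no-op, stayed)
After 8 (nextSibling): div
After 9 (parentNode): meta
After 10 (parentNode): a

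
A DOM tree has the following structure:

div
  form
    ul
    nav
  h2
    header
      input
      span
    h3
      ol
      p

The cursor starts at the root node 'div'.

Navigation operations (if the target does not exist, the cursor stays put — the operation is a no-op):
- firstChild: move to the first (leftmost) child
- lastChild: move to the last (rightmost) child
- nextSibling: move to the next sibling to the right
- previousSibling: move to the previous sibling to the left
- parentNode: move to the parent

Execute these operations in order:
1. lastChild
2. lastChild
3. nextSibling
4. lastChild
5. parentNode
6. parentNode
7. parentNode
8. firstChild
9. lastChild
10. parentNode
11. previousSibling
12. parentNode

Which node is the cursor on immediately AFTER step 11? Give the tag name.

After 1 (lastChild): h2
After 2 (lastChild): h3
After 3 (nextSibling): h3 (no-op, stayed)
After 4 (lastChild): p
After 5 (parentNode): h3
After 6 (parentNode): h2
After 7 (parentNode): div
After 8 (firstChild): form
After 9 (lastChild): nav
After 10 (parentNode): form
After 11 (previousSibling): form (no-op, stayed)

Answer: form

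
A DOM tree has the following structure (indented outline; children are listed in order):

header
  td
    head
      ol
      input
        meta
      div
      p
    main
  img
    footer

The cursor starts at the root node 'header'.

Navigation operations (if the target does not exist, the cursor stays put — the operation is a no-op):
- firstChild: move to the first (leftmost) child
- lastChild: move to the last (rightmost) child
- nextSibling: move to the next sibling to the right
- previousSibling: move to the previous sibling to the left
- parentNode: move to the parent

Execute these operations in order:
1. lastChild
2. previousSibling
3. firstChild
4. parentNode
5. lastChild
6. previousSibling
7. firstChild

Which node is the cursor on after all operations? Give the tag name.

Answer: ol

Derivation:
After 1 (lastChild): img
After 2 (previousSibling): td
After 3 (firstChild): head
After 4 (parentNode): td
After 5 (lastChild): main
After 6 (previousSibling): head
After 7 (firstChild): ol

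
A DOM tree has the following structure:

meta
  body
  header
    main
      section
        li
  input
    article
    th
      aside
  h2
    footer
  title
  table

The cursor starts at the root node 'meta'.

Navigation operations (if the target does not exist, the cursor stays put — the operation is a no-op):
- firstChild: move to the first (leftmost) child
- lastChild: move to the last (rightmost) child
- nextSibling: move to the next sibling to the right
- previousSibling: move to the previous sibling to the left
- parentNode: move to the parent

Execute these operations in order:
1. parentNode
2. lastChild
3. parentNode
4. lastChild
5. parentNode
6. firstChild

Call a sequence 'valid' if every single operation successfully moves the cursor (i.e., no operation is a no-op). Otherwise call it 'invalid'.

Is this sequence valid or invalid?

Answer: invalid

Derivation:
After 1 (parentNode): meta (no-op, stayed)
After 2 (lastChild): table
After 3 (parentNode): meta
After 4 (lastChild): table
After 5 (parentNode): meta
After 6 (firstChild): body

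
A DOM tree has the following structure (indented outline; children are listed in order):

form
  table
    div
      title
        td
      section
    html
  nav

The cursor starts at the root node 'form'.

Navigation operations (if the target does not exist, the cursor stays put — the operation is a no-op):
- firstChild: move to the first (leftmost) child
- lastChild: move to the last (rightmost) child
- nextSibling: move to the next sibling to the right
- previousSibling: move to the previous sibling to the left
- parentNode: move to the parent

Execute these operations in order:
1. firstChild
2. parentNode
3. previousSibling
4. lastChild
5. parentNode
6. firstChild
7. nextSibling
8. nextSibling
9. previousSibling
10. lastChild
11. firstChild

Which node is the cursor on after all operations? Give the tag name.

After 1 (firstChild): table
After 2 (parentNode): form
After 3 (previousSibling): form (no-op, stayed)
After 4 (lastChild): nav
After 5 (parentNode): form
After 6 (firstChild): table
After 7 (nextSibling): nav
After 8 (nextSibling): nav (no-op, stayed)
After 9 (previousSibling): table
After 10 (lastChild): html
After 11 (firstChild): html (no-op, stayed)

Answer: html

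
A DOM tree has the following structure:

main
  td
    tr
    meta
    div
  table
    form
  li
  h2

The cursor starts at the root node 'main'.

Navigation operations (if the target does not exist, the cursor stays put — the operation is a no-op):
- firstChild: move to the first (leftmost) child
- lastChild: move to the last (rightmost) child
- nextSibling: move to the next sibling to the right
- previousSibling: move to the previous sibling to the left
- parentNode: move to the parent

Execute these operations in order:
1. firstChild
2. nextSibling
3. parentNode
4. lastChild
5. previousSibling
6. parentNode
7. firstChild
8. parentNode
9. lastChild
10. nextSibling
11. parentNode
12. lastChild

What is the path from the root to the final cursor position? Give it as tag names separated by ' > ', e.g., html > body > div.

After 1 (firstChild): td
After 2 (nextSibling): table
After 3 (parentNode): main
After 4 (lastChild): h2
After 5 (previousSibling): li
After 6 (parentNode): main
After 7 (firstChild): td
After 8 (parentNode): main
After 9 (lastChild): h2
After 10 (nextSibling): h2 (no-op, stayed)
After 11 (parentNode): main
After 12 (lastChild): h2

Answer: main > h2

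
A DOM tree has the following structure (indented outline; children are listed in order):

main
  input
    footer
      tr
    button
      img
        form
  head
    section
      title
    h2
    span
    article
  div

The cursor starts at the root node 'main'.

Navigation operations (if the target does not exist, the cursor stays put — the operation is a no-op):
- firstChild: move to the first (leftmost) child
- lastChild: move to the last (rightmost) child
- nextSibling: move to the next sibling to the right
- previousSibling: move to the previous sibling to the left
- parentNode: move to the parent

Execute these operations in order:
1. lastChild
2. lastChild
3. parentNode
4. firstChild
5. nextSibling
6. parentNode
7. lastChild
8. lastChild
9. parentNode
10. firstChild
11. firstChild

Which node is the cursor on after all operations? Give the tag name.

Answer: footer

Derivation:
After 1 (lastChild): div
After 2 (lastChild): div (no-op, stayed)
After 3 (parentNode): main
After 4 (firstChild): input
After 5 (nextSibling): head
After 6 (parentNode): main
After 7 (lastChild): div
After 8 (lastChild): div (no-op, stayed)
After 9 (parentNode): main
After 10 (firstChild): input
After 11 (firstChild): footer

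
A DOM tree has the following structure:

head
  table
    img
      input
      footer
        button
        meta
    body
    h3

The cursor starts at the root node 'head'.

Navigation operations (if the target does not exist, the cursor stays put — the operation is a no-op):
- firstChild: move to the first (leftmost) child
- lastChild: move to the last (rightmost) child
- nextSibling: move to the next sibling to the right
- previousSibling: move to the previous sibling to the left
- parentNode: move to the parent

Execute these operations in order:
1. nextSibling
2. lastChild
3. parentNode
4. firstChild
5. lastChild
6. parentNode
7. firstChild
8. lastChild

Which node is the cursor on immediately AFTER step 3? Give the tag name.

Answer: head

Derivation:
After 1 (nextSibling): head (no-op, stayed)
After 2 (lastChild): table
After 3 (parentNode): head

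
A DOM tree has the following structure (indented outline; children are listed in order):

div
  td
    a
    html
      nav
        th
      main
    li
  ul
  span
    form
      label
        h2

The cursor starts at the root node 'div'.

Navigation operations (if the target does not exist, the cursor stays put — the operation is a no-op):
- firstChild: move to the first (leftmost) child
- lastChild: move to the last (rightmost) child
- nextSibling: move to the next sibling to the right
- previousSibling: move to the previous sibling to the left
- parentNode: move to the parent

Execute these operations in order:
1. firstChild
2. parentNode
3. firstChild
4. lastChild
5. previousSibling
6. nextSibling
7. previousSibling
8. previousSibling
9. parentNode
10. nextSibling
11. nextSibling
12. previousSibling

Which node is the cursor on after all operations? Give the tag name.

Answer: ul

Derivation:
After 1 (firstChild): td
After 2 (parentNode): div
After 3 (firstChild): td
After 4 (lastChild): li
After 5 (previousSibling): html
After 6 (nextSibling): li
After 7 (previousSibling): html
After 8 (previousSibling): a
After 9 (parentNode): td
After 10 (nextSibling): ul
After 11 (nextSibling): span
After 12 (previousSibling): ul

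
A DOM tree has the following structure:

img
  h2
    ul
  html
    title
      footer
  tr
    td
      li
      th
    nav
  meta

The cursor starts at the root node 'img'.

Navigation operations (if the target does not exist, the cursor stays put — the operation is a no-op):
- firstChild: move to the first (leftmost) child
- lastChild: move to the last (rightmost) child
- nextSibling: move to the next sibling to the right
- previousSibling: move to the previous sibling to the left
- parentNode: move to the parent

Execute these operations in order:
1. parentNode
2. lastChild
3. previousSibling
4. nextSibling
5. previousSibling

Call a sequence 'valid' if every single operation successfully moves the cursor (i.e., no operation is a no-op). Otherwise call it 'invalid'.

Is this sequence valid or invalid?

Answer: invalid

Derivation:
After 1 (parentNode): img (no-op, stayed)
After 2 (lastChild): meta
After 3 (previousSibling): tr
After 4 (nextSibling): meta
After 5 (previousSibling): tr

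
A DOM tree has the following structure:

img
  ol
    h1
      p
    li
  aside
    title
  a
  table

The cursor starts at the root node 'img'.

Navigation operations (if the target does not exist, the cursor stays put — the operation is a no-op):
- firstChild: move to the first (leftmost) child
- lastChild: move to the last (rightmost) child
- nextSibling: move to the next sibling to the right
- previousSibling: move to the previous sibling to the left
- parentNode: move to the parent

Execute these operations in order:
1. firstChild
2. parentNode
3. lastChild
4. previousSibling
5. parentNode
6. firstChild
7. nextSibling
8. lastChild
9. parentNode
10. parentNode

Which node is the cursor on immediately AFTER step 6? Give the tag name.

Answer: ol

Derivation:
After 1 (firstChild): ol
After 2 (parentNode): img
After 3 (lastChild): table
After 4 (previousSibling): a
After 5 (parentNode): img
After 6 (firstChild): ol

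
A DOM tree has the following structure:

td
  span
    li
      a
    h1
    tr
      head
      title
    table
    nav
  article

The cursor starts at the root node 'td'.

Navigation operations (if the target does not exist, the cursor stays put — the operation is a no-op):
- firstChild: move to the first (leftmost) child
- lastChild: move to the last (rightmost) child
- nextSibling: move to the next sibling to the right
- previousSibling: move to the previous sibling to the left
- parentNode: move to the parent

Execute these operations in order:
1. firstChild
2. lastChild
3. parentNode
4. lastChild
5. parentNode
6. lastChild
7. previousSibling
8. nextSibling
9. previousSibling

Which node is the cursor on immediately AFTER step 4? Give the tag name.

Answer: nav

Derivation:
After 1 (firstChild): span
After 2 (lastChild): nav
After 3 (parentNode): span
After 4 (lastChild): nav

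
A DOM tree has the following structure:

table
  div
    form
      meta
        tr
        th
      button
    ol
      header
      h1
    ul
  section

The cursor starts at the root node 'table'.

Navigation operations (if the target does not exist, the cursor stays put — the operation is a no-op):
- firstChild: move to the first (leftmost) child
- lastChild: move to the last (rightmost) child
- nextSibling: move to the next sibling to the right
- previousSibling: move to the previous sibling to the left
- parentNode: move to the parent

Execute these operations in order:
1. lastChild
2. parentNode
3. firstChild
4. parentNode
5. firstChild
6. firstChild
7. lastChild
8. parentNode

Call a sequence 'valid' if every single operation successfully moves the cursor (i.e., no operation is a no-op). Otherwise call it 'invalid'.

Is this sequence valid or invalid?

Answer: valid

Derivation:
After 1 (lastChild): section
After 2 (parentNode): table
After 3 (firstChild): div
After 4 (parentNode): table
After 5 (firstChild): div
After 6 (firstChild): form
After 7 (lastChild): button
After 8 (parentNode): form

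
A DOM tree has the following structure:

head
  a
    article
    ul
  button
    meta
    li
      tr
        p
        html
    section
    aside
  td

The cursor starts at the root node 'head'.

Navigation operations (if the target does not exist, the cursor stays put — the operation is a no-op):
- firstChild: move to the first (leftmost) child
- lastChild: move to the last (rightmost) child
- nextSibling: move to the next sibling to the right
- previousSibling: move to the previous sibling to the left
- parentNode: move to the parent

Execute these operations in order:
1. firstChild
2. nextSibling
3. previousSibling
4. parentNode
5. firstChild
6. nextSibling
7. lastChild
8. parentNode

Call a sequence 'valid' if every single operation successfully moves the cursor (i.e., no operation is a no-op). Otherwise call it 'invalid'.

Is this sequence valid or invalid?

After 1 (firstChild): a
After 2 (nextSibling): button
After 3 (previousSibling): a
After 4 (parentNode): head
After 5 (firstChild): a
After 6 (nextSibling): button
After 7 (lastChild): aside
After 8 (parentNode): button

Answer: valid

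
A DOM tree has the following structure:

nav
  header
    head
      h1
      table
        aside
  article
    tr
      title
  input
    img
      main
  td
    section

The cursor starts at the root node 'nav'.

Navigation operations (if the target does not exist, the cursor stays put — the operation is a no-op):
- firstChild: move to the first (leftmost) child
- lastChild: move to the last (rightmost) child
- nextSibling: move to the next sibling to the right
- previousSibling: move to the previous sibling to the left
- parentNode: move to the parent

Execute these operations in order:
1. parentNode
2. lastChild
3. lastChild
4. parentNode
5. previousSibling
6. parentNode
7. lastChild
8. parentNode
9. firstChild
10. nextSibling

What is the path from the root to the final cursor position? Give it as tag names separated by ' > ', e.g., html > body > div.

Answer: nav > article

Derivation:
After 1 (parentNode): nav (no-op, stayed)
After 2 (lastChild): td
After 3 (lastChild): section
After 4 (parentNode): td
After 5 (previousSibling): input
After 6 (parentNode): nav
After 7 (lastChild): td
After 8 (parentNode): nav
After 9 (firstChild): header
After 10 (nextSibling): article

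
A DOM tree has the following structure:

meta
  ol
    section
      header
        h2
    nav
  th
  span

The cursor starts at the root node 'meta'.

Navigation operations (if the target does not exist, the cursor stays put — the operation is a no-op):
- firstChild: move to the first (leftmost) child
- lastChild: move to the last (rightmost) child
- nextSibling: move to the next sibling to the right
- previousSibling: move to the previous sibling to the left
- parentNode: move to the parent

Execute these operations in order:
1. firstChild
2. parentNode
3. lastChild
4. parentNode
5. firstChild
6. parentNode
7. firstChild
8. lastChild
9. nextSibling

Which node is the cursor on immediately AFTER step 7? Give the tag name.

After 1 (firstChild): ol
After 2 (parentNode): meta
After 3 (lastChild): span
After 4 (parentNode): meta
After 5 (firstChild): ol
After 6 (parentNode): meta
After 7 (firstChild): ol

Answer: ol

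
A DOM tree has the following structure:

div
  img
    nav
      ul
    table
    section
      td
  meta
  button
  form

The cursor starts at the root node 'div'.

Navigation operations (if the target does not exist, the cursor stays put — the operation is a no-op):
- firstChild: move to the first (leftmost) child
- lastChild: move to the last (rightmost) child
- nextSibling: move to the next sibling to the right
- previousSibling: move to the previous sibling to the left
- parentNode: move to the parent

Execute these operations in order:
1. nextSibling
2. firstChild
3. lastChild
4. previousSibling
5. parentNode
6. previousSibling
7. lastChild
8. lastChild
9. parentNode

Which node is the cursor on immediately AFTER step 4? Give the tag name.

After 1 (nextSibling): div (no-op, stayed)
After 2 (firstChild): img
After 3 (lastChild): section
After 4 (previousSibling): table

Answer: table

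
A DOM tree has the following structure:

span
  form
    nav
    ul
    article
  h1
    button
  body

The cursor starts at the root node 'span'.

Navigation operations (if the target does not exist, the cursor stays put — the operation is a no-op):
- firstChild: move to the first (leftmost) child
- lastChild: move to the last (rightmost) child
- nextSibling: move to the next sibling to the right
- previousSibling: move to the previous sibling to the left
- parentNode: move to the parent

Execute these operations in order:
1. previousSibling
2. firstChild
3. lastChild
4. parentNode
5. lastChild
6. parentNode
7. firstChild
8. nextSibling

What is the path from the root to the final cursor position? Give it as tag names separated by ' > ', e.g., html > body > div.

After 1 (previousSibling): span (no-op, stayed)
After 2 (firstChild): form
After 3 (lastChild): article
After 4 (parentNode): form
After 5 (lastChild): article
After 6 (parentNode): form
After 7 (firstChild): nav
After 8 (nextSibling): ul

Answer: span > form > ul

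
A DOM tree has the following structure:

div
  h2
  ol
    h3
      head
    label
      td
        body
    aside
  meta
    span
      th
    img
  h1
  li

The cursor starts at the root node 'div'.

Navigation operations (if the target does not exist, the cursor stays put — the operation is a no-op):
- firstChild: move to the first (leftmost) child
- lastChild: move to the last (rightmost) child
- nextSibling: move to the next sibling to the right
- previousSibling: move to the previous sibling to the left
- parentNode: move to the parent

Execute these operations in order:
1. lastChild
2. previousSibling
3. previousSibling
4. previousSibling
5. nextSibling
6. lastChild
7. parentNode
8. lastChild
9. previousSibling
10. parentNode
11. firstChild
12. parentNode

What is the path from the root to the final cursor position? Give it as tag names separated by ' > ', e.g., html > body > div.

After 1 (lastChild): li
After 2 (previousSibling): h1
After 3 (previousSibling): meta
After 4 (previousSibling): ol
After 5 (nextSibling): meta
After 6 (lastChild): img
After 7 (parentNode): meta
After 8 (lastChild): img
After 9 (previousSibling): span
After 10 (parentNode): meta
After 11 (firstChild): span
After 12 (parentNode): meta

Answer: div > meta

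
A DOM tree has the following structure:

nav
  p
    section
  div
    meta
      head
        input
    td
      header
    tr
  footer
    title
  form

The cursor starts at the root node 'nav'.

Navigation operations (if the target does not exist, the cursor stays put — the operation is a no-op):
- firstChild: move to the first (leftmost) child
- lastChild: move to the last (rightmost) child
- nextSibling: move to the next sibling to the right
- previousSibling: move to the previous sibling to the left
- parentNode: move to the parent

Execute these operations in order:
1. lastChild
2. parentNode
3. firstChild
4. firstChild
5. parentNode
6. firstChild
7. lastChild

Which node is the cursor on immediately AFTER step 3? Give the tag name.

Answer: p

Derivation:
After 1 (lastChild): form
After 2 (parentNode): nav
After 3 (firstChild): p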